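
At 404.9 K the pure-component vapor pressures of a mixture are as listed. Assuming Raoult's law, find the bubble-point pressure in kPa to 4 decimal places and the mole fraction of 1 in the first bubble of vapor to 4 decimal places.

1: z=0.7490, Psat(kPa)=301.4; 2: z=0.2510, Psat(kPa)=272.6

Pbub = 294.1712 kPa, y_1 = 0.7674

At the bubble point ψ → 0, so ΣzᵢKᵢ = 1 with Kᵢ = Pᵢˢᵃᵗ/P ⇒ P = ΣzᵢPᵢˢᵃᵗ.
P = 0.7490·301.4 + 0.2510·272.6 = 294.1712 kPa
yᵢ = zᵢPᵢˢᵃᵗ/P ⇒ y_1 = 0.7490·301.4/294.1712 = 0.7674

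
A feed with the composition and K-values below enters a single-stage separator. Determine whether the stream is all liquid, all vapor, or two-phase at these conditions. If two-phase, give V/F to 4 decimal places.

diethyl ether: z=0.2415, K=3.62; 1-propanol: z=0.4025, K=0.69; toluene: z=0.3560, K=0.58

ΣzᵢKᵢ = 1.3584; Σzᵢ/Kᵢ = 1.2638.
Both exceed 1, so a two-phase solution exists.
Material balance + equilibrium reduce to Σ zᵢ(Kᵢ−1)/(1+ψ(Kᵢ−1)) = 0.
Newton–Raphson from ψ = 0.5:
  ψ = 0.5000: g = -0.06302, g' = -0.4655 → ψ = 0.3646
  ψ = 0.3646: g = 0.00637, g' = -0.5703 → ψ = 0.3758
  ψ = 0.3758: g = 0.00006, g' = -0.5590 → ψ = 0.3759
Converged at ψ = 0.3759.

two-phase, V/F = 0.3759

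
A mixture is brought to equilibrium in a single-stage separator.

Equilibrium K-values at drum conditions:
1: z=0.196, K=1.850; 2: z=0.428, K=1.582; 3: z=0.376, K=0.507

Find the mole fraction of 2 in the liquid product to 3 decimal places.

x_2 = 0.305

Material balance + equilibrium reduce to Σ zᵢ(Kᵢ−1)/(1+V/F(Kᵢ−1)) = 0.
Check two-phase: ΣzᵢKᵢ = 1.230 > 1 and Σzᵢ/Kᵢ = 1.118 > 1, so g(0) = 0.230 > 0 and g(1) = -0.118 < 0.
Newton–Raphson from V/F = 0.37:
  V/F = 0.370: g = 0.1050, g' = -0.317 → V/F = 0.701
  V/F = 0.701: g = -0.0021, g' = -0.342 → V/F = 0.695
Converged at V/F = 0.695.
Compositions from xᵢ = zᵢ/(1+V/F(Kᵢ−1)), yᵢ = Kᵢxᵢ:
  1: x = 0.123, y = 0.228
  2: x = 0.305, y = 0.482
  3: x = 0.572, y = 0.290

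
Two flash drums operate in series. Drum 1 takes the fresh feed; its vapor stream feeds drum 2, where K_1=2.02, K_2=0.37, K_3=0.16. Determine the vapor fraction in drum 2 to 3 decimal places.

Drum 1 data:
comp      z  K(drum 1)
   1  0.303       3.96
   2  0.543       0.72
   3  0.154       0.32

V/F (drum 2) = 0.169

Drum 1:
Let ψ₁ = V/F and solve Σ zᵢ(Kᵢ−1)/(1+ψ₁(Kᵢ−1)) = 0.
Feasibility: ΣzᵢKᵢ = 1.640, Σzᵢ/Kᵢ = 1.312 — both > 1, two phases present.
Newton iteration, ψ₁⁰ = 0.5:
  ψ₁ = 0.500: g = 0.0262, g' = -0.653 → ψ₁ = 0.540
  ψ₁ = 0.540: g = 0.0005, g' = -0.630 → ψ₁ = 0.541
Converged at ψ₁ = 0.541.
Drum-1 compositions:
  1: x = 0.116, y = 0.461
  2: x = 0.640, y = 0.461
  3: x = 0.244, y = 0.078
Drum-2 feed = drum-1 vapor: z₂ = (0.4613, 0.4607, 0.0780).
Drum 2:
Material balance + equilibrium reduce to Σ zᵢ(Kᵢ−1)/(1+ψ₂(Kᵢ−1)) = 0.
g(0) = ΣzᵢKᵢ − 1 = 0.115 and g(1) = 1 − Σzᵢ/Kᵢ = -0.961, so a root lies in (0, 1).
Newton–Raphson from ψ₂ = 0.5:
  ψ₂ = 0.500: g = -0.2250, g' = -0.764 → ψ₂ = 0.205
  ψ₂ = 0.205: g = -0.0235, g' = -0.650 → ψ₂ = 0.169
Converged at ψ₂ = 0.169.
  1: x = 0.393, y = 0.795
  2: x = 0.516, y = 0.191
  3: x = 0.091, y = 0.015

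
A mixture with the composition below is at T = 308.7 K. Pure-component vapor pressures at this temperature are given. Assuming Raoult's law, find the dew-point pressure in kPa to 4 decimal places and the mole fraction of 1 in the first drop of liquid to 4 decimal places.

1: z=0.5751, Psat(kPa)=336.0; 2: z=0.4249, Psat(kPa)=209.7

At the dew point ψ → 1, so Σzᵢ/Kᵢ = 1 with Kᵢ = Pᵢˢᵃᵗ/P ⇒ 1/P = Σzᵢ/Pᵢˢᵃᵗ.
1/P = 0.5751/336.0 + 0.4249/209.7 = 0.0037378 ⇒ P = 267.5345 kPa
xᵢ = zᵢP/Pᵢˢᵃᵗ ⇒ x_1 = 0.5751·267.5345/336.0 = 0.4579

Pdew = 267.5345 kPa, x_1 = 0.4579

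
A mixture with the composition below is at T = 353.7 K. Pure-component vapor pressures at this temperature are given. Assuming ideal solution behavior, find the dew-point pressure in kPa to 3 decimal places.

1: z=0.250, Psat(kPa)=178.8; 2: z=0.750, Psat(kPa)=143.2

Pdew = 150.701 kPa

At the dew point ψ → 1, so Σzᵢ/Kᵢ = 1 with Kᵢ = Pᵢˢᵃᵗ/P ⇒ 1/P = Σzᵢ/Pᵢˢᵃᵗ.
1/P = 0.250/178.8 + 0.750/143.2 = 0.006636 ⇒ P = 150.701 kPa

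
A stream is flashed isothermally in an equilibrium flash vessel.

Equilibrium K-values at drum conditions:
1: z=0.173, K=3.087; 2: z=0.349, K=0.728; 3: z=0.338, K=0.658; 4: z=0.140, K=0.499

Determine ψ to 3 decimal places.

ψ = 0.112

Rachford–Rice: g(ψ) = Σ zᵢ(Kᵢ−1)/(1+ψ(Kᵢ−1)) = 0.
Feasibility: ΣzᵢKᵢ = 1.080, Σzᵢ/Kᵢ = 1.330 — both > 1, two phases present.
Iterate (Newton) starting at ψ = 0.43:
  ψ = 0.430: g = -0.1421, g' = -0.354 → ψ = 0.028
  ψ = 0.028: g = 0.0574, g' = -0.775 → ψ = 0.102
  ψ = 0.102: g = 0.0061, g' = -0.620 → ψ = 0.112
Converged at ψ = 0.112.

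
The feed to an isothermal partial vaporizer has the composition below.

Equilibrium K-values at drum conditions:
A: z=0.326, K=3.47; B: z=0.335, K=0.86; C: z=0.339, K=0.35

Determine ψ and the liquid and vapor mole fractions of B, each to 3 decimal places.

Iterate (Newton) starting at ψ = 0.5:
  ψ = 0.500: g = -0.0166, g' = -0.720 → ψ = 0.477
Converged at ψ = 0.477.
Compositions from xᵢ = zᵢ/(1+ψ(Kᵢ−1)), yᵢ = Kᵢxᵢ:
  A: x = 0.150, y = 0.519
  B: x = 0.359, y = 0.309
  C: x = 0.491, y = 0.172

ψ = 0.477, x_B = 0.359, y_B = 0.309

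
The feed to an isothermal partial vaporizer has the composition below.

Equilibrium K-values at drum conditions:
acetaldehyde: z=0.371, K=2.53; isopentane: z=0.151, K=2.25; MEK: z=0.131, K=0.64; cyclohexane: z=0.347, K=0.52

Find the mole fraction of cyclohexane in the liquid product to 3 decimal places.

x_cyclohexane = 0.575

Newton–Raphson from β = 0.5:
  β = 0.500: g = 0.1611, g' = -0.532 → β = 0.803
  β = 0.803: g = 0.0116, g' = -0.479 → β = 0.827
Converged at β = 0.827.
Compositions from xᵢ = zᵢ/(1+β(Kᵢ−1)), yᵢ = Kᵢxᵢ:
  acetaldehyde: x = 0.164, y = 0.414
  isopentane: x = 0.074, y = 0.167
  MEK: x = 0.187, y = 0.119
  cyclohexane: x = 0.575, y = 0.299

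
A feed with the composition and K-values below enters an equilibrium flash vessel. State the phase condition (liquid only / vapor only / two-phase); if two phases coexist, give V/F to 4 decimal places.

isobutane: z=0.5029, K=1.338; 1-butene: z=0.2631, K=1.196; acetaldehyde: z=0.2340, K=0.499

two-phase, V/F = 0.7121

ΣzᵢKᵢ = 1.1043; Σzᵢ/Kᵢ = 1.0648.
Both exceed 1, so a two-phase solution exists.
Let ψ = V/F and solve Σ zᵢ(Kᵢ−1)/(1+ψ(Kᵢ−1)) = 0.
Iterate (Newton) starting at ψ = 0.5:
  ψ = 0.5000: g = 0.03596, g' = -0.1550 → ψ = 0.7320
  ψ = 0.7320: g = -0.00376, g' = -0.1911 → ψ = 0.7123
  ψ = 0.7123: g = -0.00004, g' = -0.1871 → ψ = 0.7121
Converged at ψ = 0.7121.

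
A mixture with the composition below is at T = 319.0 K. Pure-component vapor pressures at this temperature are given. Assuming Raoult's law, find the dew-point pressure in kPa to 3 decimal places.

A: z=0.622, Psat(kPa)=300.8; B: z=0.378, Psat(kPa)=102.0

Pdew = 173.199 kPa

At the dew point ψ → 1, so Σzᵢ/Kᵢ = 1 with Kᵢ = Pᵢˢᵃᵗ/P ⇒ 1/P = Σzᵢ/Pᵢˢᵃᵗ.
1/P = 0.622/300.8 + 0.378/102.0 = 0.005774 ⇒ P = 173.199 kPa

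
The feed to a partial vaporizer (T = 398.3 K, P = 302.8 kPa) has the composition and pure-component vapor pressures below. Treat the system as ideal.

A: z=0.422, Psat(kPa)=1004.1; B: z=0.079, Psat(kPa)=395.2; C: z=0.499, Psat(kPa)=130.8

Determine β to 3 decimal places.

β = 0.599

Raoult's law: Kᵢ = Pᵢˢᵃᵗ/P = Pᵢˢᵃᵗ/302.8.
  K_A = 1004.1/302.8 = 3.31605, K_B = 395.2/302.8 = 1.30515, K_C = 130.8/302.8 = 0.43197
Rachford–Rice: g(β) = Σ zᵢ(Kᵢ−1)/(1+β(Kᵢ−1)) = 0.
g(0) = ΣzᵢKᵢ − 1 = 0.718 and g(1) = 1 − Σzᵢ/Kᵢ = -0.343, so a root lies in (0, 1).
Newton iteration, β⁰ = 0.62:
  β = 0.620: g = -0.0160, g' = -0.770 → β = 0.599
Converged at β = 0.599.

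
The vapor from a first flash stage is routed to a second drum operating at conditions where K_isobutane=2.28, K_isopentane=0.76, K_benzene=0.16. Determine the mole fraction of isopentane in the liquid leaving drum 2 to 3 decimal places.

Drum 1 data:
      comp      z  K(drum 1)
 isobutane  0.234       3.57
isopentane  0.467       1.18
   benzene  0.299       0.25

Drum 1:
Rachford–Rice: g(ψ₁) = Σ zᵢ(Kᵢ−1)/(1+ψ₁(Kᵢ−1)) = 0.
g(0) = ΣzᵢKᵢ − 1 = 0.461 and g(1) = 1 − Σzᵢ/Kᵢ = -0.657, so a root lies in (0, 1).
Newton–Raphson from ψ₁ = 0.5:
  ψ₁ = 0.500: g = -0.0185, g' = -0.739 → ψ₁ = 0.475
Converged at ψ₁ = 0.475.
Drum-1 compositions:
  isobutane: x = 0.105, y = 0.376
  isopentane: x = 0.430, y = 0.508
  benzene: x = 0.464, y = 0.116
Drum-2 feed = drum-1 vapor: z₂ = (0.3762, 0.5077, 0.1161).
Drum 2:
Newton–Raphson from ψ₂ = 0.5:
  ψ₂ = 0.500: g = -0.0129, g' = -0.510 → ψ₂ = 0.475
  ψ₂ = 0.475: g = -0.0001, g' = -0.502 → ψ₂ = 0.474
Converged at ψ₂ = 0.474.
  isobutane: x = 0.234, y = 0.534
  isopentane: x = 0.573, y = 0.435
  benzene: x = 0.193, y = 0.031

x_isopentane (drum 2) = 0.573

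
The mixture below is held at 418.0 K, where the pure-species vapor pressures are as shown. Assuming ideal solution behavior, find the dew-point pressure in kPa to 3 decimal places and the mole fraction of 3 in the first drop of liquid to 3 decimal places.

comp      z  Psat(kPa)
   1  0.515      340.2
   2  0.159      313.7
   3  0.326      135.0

Pdew = 225.455 kPa, x_3 = 0.544

At the dew point ψ → 1, so Σzᵢ/Kᵢ = 1 with Kᵢ = Pᵢˢᵃᵗ/P ⇒ 1/P = Σzᵢ/Pᵢˢᵃᵗ.
1/P = 0.515/340.2 + 0.159/313.7 + 0.326/135.0 = 0.004435 ⇒ P = 225.455 kPa
xᵢ = zᵢP/Pᵢˢᵃᵗ ⇒ x_3 = 0.326·225.455/135.0 = 0.544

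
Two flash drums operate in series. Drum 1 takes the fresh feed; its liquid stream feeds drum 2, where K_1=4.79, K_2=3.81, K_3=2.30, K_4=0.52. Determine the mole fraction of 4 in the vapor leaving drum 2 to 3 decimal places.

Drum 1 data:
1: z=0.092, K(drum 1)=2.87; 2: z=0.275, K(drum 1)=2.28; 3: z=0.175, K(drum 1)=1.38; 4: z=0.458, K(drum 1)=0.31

Drum 1:
Iterate (Newton) starting at ψ₁ = 0.33:
  ψ₁ = 0.330: g = 0.0038, g' = -0.731 → ψ₁ = 0.335
Converged at ψ₁ = 0.335.
Drum-1 compositions:
  1: x = 0.057, y = 0.162
  2: x = 0.192, y = 0.439
  3: x = 0.155, y = 0.214
  4: x = 0.596, y = 0.185
Drum-2 feed = drum-1 liquid: z₂ = (0.0566, 0.1924, 0.1552, 0.5958).
Drum 2:
Material balance + equilibrium reduce to Σ zᵢ(Kᵢ−1)/(1+ψ₂(Kᵢ−1)) = 0.
Feasibility: ΣzᵢKᵢ = 1.671, Σzᵢ/Kᵢ = 1.276 — both > 1, two phases present.
Newton–Raphson from ψ₂ = 0.5:
  ψ₂ = 0.500: g = 0.0449, g' = -0.694 → ψ₂ = 0.565
  ψ₂ = 0.565: g = 0.0013, g' = -0.655 → ψ₂ = 0.567
Converged at ψ₂ = 0.567.
  1: x = 0.018, y = 0.086
  2: x = 0.074, y = 0.283
  3: x = 0.089, y = 0.206
  4: x = 0.818, y = 0.426

y_4 (drum 2) = 0.426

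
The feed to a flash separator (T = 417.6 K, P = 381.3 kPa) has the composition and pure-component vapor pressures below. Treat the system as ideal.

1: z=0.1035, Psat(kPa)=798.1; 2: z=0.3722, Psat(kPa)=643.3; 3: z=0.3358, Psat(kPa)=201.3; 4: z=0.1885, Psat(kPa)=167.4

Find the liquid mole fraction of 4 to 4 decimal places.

x_4 = 0.2209

Raoult's law: Kᵢ = Pᵢˢᵃᵗ/P = Pᵢˢᵃᵗ/381.3.
  K_1 = 798.1/381.3 = 2.093103, K_2 = 643.3/381.3 = 1.687123, K_3 = 201.3/381.3 = 0.527931, K_4 = 167.4/381.3 = 0.439024
Rachford–Rice: g(β) = Σ zᵢ(Kᵢ−1)/(1+β(Kᵢ−1)) = 0.
g(0) = ΣzᵢKᵢ − 1 = 0.1046 and g(1) = 1 − Σzᵢ/Kᵢ = -0.3355, so a root lies in (0, 1).
Iterate (Newton) starting at β = 0.31:
  β = 0.3100: g = -0.01836, g' = -0.3780 → β = 0.2614
  β = 0.2614: g = 0.00004, g' = -0.3799 → β = 0.2615
Converged at β = 0.2615.
Compositions from xᵢ = zᵢ/(1+β(Kᵢ−1)), yᵢ = Kᵢxᵢ:
  1: x = 0.0805, y = 0.1685
  2: x = 0.3155, y = 0.5323
  3: x = 0.3831, y = 0.2022
  4: x = 0.2209, y = 0.0970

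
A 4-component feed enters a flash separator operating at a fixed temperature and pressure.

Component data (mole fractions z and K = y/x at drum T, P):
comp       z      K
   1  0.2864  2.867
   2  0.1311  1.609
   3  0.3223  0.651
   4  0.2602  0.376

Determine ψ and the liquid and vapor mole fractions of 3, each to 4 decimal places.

Rachford–Rice: g(ψ) = Σ zᵢ(Kᵢ−1)/(1+ψ(Kᵢ−1)) = 0.
Feasibility: ΣzᵢKᵢ = 1.3397, Σzᵢ/Kᵢ = 1.3685 — both > 1, two phases present.
Iterate (Newton) starting at ψ = 0.3:
  ψ = 0.3000: g = 0.08485, g' = -0.6473 → ψ = 0.4311
  ψ = 0.4311: g = 0.00498, g' = -0.5810 → ψ = 0.4397
Converged at ψ = 0.4397.
Compositions from xᵢ = zᵢ/(1+ψ(Kᵢ−1)), yᵢ = Kᵢxᵢ:
  1: x = 0.1573, y = 0.4509
  2: x = 0.1034, y = 0.1664
  3: x = 0.3807, y = 0.2479
  4: x = 0.3586, y = 0.1348

ψ = 0.4397, x_3 = 0.3807, y_3 = 0.2479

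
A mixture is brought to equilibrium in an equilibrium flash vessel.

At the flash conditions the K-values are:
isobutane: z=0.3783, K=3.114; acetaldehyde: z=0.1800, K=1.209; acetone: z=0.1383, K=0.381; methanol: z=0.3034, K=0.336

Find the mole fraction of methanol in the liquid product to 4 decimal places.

Newton–Raphson from β = 0.5:
  β = 0.5000: g = -0.00272, g' = -0.8169 → β = 0.4967
Converged at β = 0.4967.
Compositions from xᵢ = zᵢ/(1+β(Kᵢ−1)), yᵢ = Kᵢxᵢ:
  isobutane: x = 0.1845, y = 0.5747
  acetaldehyde: x = 0.1631, y = 0.1972
  acetone: x = 0.1997, y = 0.0761
  methanol: x = 0.4527, y = 0.1521

x_methanol = 0.4527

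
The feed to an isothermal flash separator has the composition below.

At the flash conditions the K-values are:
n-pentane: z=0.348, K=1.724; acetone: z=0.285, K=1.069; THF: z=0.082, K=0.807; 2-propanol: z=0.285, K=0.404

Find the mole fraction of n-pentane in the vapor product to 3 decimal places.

y_n-pentane = 0.490

Material balance + equilibrium reduce to Σ zᵢ(Kᵢ−1)/(1+ψ(Kᵢ−1)) = 0.
Check two-phase: ΣzᵢKᵢ = 1.086 > 1 and Σzᵢ/Kᵢ = 1.276 > 1, so g(0) = 0.086 > 0 and g(1) = -0.276 < 0.
Newton iteration, ψ⁰ = 0.43:
  ψ = 0.430: g = -0.0344, g' = -0.294 → ψ = 0.313
  ψ = 0.313: g = -0.0010, g' = -0.279 → ψ = 0.309
Converged at ψ = 0.309.
Compositions from xᵢ = zᵢ/(1+ψ(Kᵢ−1)), yᵢ = Kᵢxᵢ:
  n-pentane: x = 0.284, y = 0.490
  acetone: x = 0.279, y = 0.298
  THF: x = 0.087, y = 0.070
  2-propanol: x = 0.349, y = 0.141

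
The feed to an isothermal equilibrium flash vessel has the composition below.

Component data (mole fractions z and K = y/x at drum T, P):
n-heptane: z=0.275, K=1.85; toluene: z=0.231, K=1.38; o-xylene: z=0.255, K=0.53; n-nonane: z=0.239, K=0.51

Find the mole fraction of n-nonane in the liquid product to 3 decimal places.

x_n-nonane = 0.274

Material balance + equilibrium reduce to Σ zᵢ(Kᵢ−1)/(1+ψ(Kᵢ−1)) = 0.
Feasibility: ΣzᵢKᵢ = 1.085, Σzᵢ/Kᵢ = 1.266 — both > 1, two phases present.
Newton iteration, ψ⁰ = 0.5:
  ψ = 0.500: g = -0.0740, g' = -0.318 → ψ = 0.268
  ψ = 0.268: g = -0.0018, g' = -0.309 → ψ = 0.262
Converged at ψ = 0.262.
Compositions from xᵢ = zᵢ/(1+ψ(Kᵢ−1)), yᵢ = Kᵢxᵢ:
  n-heptane: x = 0.225, y = 0.416
  toluene: x = 0.210, y = 0.290
  o-xylene: x = 0.291, y = 0.154
  n-nonane: x = 0.274, y = 0.140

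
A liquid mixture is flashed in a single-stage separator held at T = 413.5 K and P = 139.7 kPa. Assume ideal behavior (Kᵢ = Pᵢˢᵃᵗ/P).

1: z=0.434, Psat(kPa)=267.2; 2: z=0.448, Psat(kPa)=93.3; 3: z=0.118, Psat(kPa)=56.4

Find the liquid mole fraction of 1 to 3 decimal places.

Raoult's law: Kᵢ = Pᵢˢᵃᵗ/P = Pᵢˢᵃᵗ/139.7.
  K_1 = 267.2/139.7 = 1.91267, K_2 = 93.3/139.7 = 0.66786, K_3 = 56.4/139.7 = 0.40372
Newton–Raphson from β = 0.5:
  β = 0.500: g = -0.0067, g' = -0.327 → β = 0.480
Converged at β = 0.480.
Compositions from xᵢ = zᵢ/(1+β(Kᵢ−1)), yᵢ = Kᵢxᵢ:
  1: x = 0.302, y = 0.577
  2: x = 0.533, y = 0.356
  3: x = 0.165, y = 0.067

x_1 = 0.302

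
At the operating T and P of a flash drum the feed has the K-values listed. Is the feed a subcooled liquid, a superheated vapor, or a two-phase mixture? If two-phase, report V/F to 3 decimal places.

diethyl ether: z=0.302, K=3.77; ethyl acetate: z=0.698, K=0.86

superheated vapor

ΣzᵢKᵢ = 1.739; Σzᵢ/Kᵢ = 0.892.
Since Σzᵢ/Kᵢ < 1 the mixture is above its dew point — single vapor phase.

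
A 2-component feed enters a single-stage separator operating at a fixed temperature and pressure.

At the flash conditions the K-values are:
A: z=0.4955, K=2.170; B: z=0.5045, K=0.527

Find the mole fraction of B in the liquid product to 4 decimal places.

Rachford–Rice: g(β) = Σ zᵢ(Kᵢ−1)/(1+β(Kᵢ−1)) = 0.
Check two-phase: ΣzᵢKᵢ = 1.3411 > 1 and Σzᵢ/Kᵢ = 1.1856 > 1, so g(0) = 0.3411 > 0 and g(1) = -0.1856 < 0.
Newton iteration, β⁰ = 0.56:
  β = 0.5600: g = 0.02564, g' = -0.4564 → β = 0.6162
  β = 0.6162: g = 0.00009, g' = -0.4539 → β = 0.6164
Converged at β = 0.6164.
Compositions from xᵢ = zᵢ/(1+β(Kᵢ−1)), yᵢ = Kᵢxᵢ:
  A: x = 0.2879, y = 0.6247
  B: x = 0.7121, y = 0.3753

x_B = 0.7121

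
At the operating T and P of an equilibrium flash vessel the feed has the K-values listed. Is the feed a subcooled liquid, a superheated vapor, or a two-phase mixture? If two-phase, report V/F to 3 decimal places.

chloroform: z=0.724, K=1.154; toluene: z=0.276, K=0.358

ΣzᵢKᵢ = 0.934; Σzᵢ/Kᵢ = 1.398.
Since ΣzᵢKᵢ < 1 the mixture is below its bubble point — single liquid phase.

subcooled liquid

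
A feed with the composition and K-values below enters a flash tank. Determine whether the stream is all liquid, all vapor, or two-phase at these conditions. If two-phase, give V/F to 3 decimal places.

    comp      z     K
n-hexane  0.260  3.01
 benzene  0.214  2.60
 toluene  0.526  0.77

all vapor

ΣzᵢKᵢ = 1.744; Σzᵢ/Kᵢ = 0.852.
Since Σzᵢ/Kᵢ < 1 the mixture is above its dew point — single vapor phase.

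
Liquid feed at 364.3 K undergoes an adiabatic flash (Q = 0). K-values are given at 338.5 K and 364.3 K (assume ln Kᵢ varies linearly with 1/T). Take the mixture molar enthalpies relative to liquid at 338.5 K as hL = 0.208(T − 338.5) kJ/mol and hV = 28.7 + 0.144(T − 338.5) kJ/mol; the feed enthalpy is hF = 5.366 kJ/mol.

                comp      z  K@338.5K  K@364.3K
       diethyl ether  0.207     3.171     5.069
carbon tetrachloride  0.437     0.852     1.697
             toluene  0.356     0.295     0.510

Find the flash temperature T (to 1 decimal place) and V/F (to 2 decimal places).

T = 339.9 K, V/F = 0.18

Adiabatic flash: solve Rachford–Rice at each trial T, then check hF = ψ·hV(T) + (1−ψ)·hL(T).
  T = 338.5 K: K = (3.171, 0.852, 0.295), RR gives ψ = 0.140, H_out = 4.023 kJ/mol
  T = 364.3 K: K = (5.069, 1.697, 0.510), RR gives ψ = 1.000, H_out = 32.415 kJ/mol
  T = 351.4 K: K = (4.044, 1.218, 0.392), RR gives ψ = 0.542, H_out = 17.786 kJ/mol
  T = 344.9 K: K = (3.586, 1.021, 0.340), RR gives ψ = 0.326, H_out = 10.566 kJ/mol
  T = 341.7 K: K = (3.374, 0.933, 0.317), RR gives ψ = 0.230, H_out = 7.214 kJ/mol
  T = 340.1 K: K = (3.271, 0.892, 0.306), RR gives ψ = 0.184, H_out = 5.600 kJ/mol
Linear interpolation between T = 338.5 (H_out = 4.023) and T = 340.1 (H_out = 5.600) on hF = 5.366 gives T ≈ 339.9 K, at which ψ = 0.18.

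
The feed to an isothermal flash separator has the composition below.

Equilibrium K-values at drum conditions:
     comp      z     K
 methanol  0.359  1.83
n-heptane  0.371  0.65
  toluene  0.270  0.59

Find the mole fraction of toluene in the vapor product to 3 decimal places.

Let β = V/F and solve Σ zᵢ(Kᵢ−1)/(1+β(Kᵢ−1)) = 0.
Check two-phase: ΣzᵢKᵢ = 1.057 > 1 and Σzᵢ/Kᵢ = 1.225 > 1, so g(0) = 0.057 > 0 and g(1) = -0.225 < 0.
Iterate (Newton) starting at β = 0.5:
  β = 0.500: g = -0.0861, g' = -0.262 → β = 0.172
  β = 0.172: g = 0.0036, g' = -0.293 → β = 0.184
Converged at β = 0.184.
Compositions from xᵢ = zᵢ/(1+β(Kᵢ−1)), yᵢ = Kᵢxᵢ:
  methanol: x = 0.311, y = 0.570
  n-heptane: x = 0.397, y = 0.258
  toluene: x = 0.292, y = 0.172

y_toluene = 0.172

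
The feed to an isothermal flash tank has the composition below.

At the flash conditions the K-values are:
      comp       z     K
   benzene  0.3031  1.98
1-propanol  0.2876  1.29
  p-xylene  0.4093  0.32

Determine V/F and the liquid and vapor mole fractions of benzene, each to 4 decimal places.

V/F = 0.2106, x_benzene = 0.2513, y_benzene = 0.4975

Newton–Raphson from V/F = 0.32:
  V/F = 0.3200: g = -0.05328, g' = -0.4981 → V/F = 0.2130
  V/F = 0.2130: g = -0.00118, g' = -0.4795 → V/F = 0.2106
Converged at V/F = 0.2106.
Compositions from xᵢ = zᵢ/(1+V/F(Kᵢ−1)), yᵢ = Kᵢxᵢ:
  benzene: x = 0.2513, y = 0.4975
  1-propanol: x = 0.2710, y = 0.3497
  p-xylene: x = 0.4777, y = 0.1529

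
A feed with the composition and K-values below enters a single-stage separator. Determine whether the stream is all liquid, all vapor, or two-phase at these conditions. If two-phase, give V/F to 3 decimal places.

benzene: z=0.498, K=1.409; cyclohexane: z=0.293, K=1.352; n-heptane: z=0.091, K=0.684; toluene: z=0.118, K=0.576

ΣzᵢKᵢ = 1.228; Σzᵢ/Kᵢ = 0.908.
Since Σzᵢ/Kᵢ < 1 the mixture is above its dew point — single vapor phase.

all vapor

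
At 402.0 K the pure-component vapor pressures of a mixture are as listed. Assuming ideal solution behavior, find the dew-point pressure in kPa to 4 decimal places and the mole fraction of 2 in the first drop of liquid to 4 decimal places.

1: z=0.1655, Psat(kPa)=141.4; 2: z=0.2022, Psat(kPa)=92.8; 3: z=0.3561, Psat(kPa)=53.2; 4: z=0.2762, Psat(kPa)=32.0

Pdew = 53.5499 kPa, x_2 = 0.1167

At the dew point ψ → 1, so Σzᵢ/Kᵢ = 1 with Kᵢ = Pᵢˢᵃᵗ/P ⇒ 1/P = Σzᵢ/Pᵢˢᵃᵗ.
1/P = 0.1655/141.4 + 0.2022/92.8 + 0.3561/53.2 + 0.2762/32.0 = 0.0186742 ⇒ P = 53.5499 kPa
xᵢ = zᵢP/Pᵢˢᵃᵗ ⇒ x_2 = 0.2022·53.5499/92.8 = 0.1167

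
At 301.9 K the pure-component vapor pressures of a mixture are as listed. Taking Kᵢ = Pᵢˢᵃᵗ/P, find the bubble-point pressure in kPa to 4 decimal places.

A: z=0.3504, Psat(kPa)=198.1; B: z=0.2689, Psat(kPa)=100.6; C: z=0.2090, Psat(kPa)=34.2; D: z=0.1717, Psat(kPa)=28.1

At the bubble point ψ → 0, so ΣzᵢKᵢ = 1 with Kᵢ = Pᵢˢᵃᵗ/P ⇒ P = ΣzᵢPᵢˢᵃᵗ.
P = 0.3504·198.1 + 0.2689·100.6 + 0.2090·34.2 + 0.1717·28.1 = 108.4381 kPa

Pbub = 108.4381 kPa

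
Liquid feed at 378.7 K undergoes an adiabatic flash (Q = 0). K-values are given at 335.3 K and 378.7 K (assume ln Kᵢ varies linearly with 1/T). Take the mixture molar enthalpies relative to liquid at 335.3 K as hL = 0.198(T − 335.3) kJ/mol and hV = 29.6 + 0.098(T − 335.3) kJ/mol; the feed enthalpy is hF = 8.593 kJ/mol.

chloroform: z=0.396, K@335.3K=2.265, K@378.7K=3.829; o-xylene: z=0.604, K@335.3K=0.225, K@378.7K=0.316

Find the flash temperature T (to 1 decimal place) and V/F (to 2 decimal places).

T = 351.1 K, V/F = 0.19

Adiabatic flash: solve Rachford–Rice at each trial T, then check hF = ψ·hV(T) + (1−ψ)·hL(T).
  T = 335.3 K: K = (2.265, 0.225), RR gives ψ = 0.033, H_out = 0.992 kJ/mol
  T = 378.7 K: K = (3.829, 0.316), RR gives ψ = 0.365, H_out = 17.824 kJ/mol
  T = 357.0 K: K = (2.992, 0.269), RR gives ψ = 0.239, H_out = 10.849 kJ/mol
  T = 346.1 K: K = (2.613, 0.247), RR gives ψ = 0.151, H_out = 6.454 kJ/mol
  T = 351.6 K: K = (2.801, 0.258), RR gives ψ = 0.198, H_out = 8.777 kJ/mol
  T = 348.9 K: K = (2.708, 0.253), RR gives ψ = 0.176, H_out = 7.667 kJ/mol
  T = 350.2 K: K = (2.752, 0.255), RR gives ψ = 0.187, H_out = 8.208 kJ/mol
Linear interpolation between T = 350.2 (H_out = 8.208) and T = 351.6 (H_out = 8.777) on hF = 8.593 gives T ≈ 351.1 K, at which ψ = 0.19.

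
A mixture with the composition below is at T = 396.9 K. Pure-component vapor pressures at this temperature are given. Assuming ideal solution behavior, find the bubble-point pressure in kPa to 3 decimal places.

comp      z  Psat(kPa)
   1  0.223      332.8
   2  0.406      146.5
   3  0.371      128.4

Pbub = 181.330 kPa

At the bubble point ψ → 0, so ΣzᵢKᵢ = 1 with Kᵢ = Pᵢˢᵃᵗ/P ⇒ P = ΣzᵢPᵢˢᵃᵗ.
P = 0.223·332.8 + 0.406·146.5 + 0.371·128.4 = 181.330 kPa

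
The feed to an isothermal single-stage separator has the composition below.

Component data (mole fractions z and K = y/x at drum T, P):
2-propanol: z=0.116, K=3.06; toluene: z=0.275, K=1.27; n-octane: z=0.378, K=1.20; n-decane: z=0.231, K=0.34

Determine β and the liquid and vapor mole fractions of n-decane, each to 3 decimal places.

β = 0.564, x_n-decane = 0.368, y_n-decane = 0.125

Material balance + equilibrium reduce to Σ zᵢ(Kᵢ−1)/(1+β(Kᵢ−1)) = 0.
Check two-phase: ΣzᵢKᵢ = 1.236 > 1 and Σzᵢ/Kᵢ = 1.249 > 1, so g(0) = 0.236 > 0 and g(1) = -0.249 < 0.
Iterate (Newton) starting at β = 0.33:
  β = 0.330: g = 0.0864, g' = -0.369 → β = 0.564
Converged at β = 0.564.
Compositions from xᵢ = zᵢ/(1+β(Kᵢ−1)), yᵢ = Kᵢxᵢ:
  2-propanol: x = 0.054, y = 0.164
  toluene: x = 0.239, y = 0.303
  n-octane: x = 0.340, y = 0.408
  n-decane: x = 0.368, y = 0.125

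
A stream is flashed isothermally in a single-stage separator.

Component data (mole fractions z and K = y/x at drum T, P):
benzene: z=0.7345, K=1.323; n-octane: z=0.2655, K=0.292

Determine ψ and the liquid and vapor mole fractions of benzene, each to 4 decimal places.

ψ = 0.2154, x_benzene = 0.6867, y_benzene = 0.9085

Let ψ = V/F and solve Σ zᵢ(Kᵢ−1)/(1+ψ(Kᵢ−1)) = 0.
Check two-phase: ΣzᵢKᵢ = 1.0493 > 1 and Σzᵢ/Kᵢ = 1.4644 > 1, so g(0) = 0.0493 > 0 and g(1) = -0.4644 < 0.
Newton iteration, ψ⁰ = 0.5:
  ψ = 0.5000: g = -0.08673, g' = -0.3757 → ψ = 0.2692
  ψ = 0.2692: g = -0.01396, g' = -0.2680 → ψ = 0.2171
  ψ = 0.2171: g = -0.00041, g' = -0.2527 → ψ = 0.2154
Converged at ψ = 0.2154.
Compositions from xᵢ = zᵢ/(1+ψ(Kᵢ−1)), yᵢ = Kᵢxᵢ:
  benzene: x = 0.6867, y = 0.9085
  n-octane: x = 0.3133, y = 0.0915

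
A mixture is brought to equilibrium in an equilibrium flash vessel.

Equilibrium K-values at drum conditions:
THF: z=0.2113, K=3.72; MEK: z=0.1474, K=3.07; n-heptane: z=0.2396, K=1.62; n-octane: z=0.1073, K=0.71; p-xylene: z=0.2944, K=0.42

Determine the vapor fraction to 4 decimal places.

ψ = 0.8549

Let ψ = V/F and solve Σ zᵢ(Kᵢ−1)/(1+ψ(Kᵢ−1)) = 0.
Feasibility: ΣzᵢKᵢ = 1.8265, Σzᵢ/Kᵢ = 1.1048 — both > 1, two phases present.
Iterate (Newton) starting at ψ = 0.5:
  ψ = 0.5000: g = 0.22998, g' = -0.6957 → ψ = 0.8306
  ψ = 0.8306: g = 0.01614, g' = -0.6571 → ψ = 0.8552
  ψ = 0.8552: g = -0.00014, g' = -0.6688 → ψ = 0.8549
Converged at ψ = 0.8549.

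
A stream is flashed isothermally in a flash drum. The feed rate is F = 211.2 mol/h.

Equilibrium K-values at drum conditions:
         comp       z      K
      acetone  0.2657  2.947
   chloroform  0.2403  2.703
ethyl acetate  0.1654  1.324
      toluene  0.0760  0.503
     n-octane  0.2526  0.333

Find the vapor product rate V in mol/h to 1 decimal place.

V = 167.5 mol/h

Material balance + equilibrium reduce to Σ zᵢ(Kᵢ−1)/(1+β(Kᵢ−1)) = 0.
Check two-phase: ΣzᵢKᵢ = 1.7739 > 1 and Σzᵢ/Kᵢ = 1.2136 > 1, so g(0) = 0.7739 > 0 and g(1) = -0.2136 < 0.
Newton iteration, β⁰ = 0.5:
  β = 0.5000: g = 0.22623, g' = -0.7610 → β = 0.7973
  β = 0.7973: g = -0.00356, g' = -0.8551 → β = 0.7931
Converged at β = 0.7931.
Then V = β·F = 0.7931·211.2 = 167.5 mol/h and L = F − V = 43.7 mol/h.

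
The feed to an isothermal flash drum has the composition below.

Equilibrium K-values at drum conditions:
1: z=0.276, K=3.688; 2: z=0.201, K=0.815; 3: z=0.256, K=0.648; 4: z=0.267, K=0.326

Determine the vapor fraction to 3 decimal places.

Let ψ = V/F and solve Σ zᵢ(Kᵢ−1)/(1+ψ(Kᵢ−1)) = 0.
Check two-phase: ΣzᵢKᵢ = 1.435 > 1 and Σzᵢ/Kᵢ = 1.536 > 1, so g(0) = 0.435 > 0 and g(1) = -0.536 < 0.
Newton–Raphson from ψ = 0.42:
  ψ = 0.420: g = -0.0486, g' = -0.728 → ψ = 0.353
  ψ = 0.353: g = 0.0017, g' = -0.783 → ψ = 0.355
Converged at ψ = 0.355.

ψ = 0.355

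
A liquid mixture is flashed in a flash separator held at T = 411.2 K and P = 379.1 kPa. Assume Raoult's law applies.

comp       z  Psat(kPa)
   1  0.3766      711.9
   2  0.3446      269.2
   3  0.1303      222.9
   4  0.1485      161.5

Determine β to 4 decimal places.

β = 0.2625

Raoult's law: Kᵢ = Pᵢˢᵃᵗ/P = Pᵢˢᵃᵗ/379.1.
  K_1 = 711.9/379.1 = 1.877869, K_2 = 269.2/379.1 = 0.710103, K_3 = 222.9/379.1 = 0.587972, K_4 = 161.5/379.1 = 0.426009
Material balance + equilibrium reduce to Σ zᵢ(Kᵢ−1)/(1+β(Kᵢ−1)) = 0.
Feasibility: ΣzᵢKᵢ = 1.0918, Σzᵢ/Kᵢ = 1.2560 — both > 1, two phases present.
Newton iteration, β⁰ = 0.48:
  β = 0.4800: g = -0.06803, g' = -0.3103 → β = 0.2608
  β = 0.2608: g = 0.00056, g' = -0.3215 → β = 0.2625
Converged at β = 0.2625.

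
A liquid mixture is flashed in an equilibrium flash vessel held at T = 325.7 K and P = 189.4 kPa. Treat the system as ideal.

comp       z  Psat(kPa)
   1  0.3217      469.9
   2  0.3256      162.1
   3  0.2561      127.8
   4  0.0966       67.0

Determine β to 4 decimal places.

Raoult's law: Kᵢ = Pᵢˢᵃᵗ/P = Pᵢˢᵃᵗ/189.4.
  K_1 = 469.9/189.4 = 2.480993, K_2 = 162.1/189.4 = 0.855861, K_3 = 127.8/189.4 = 0.674762, K_4 = 67.0/189.4 = 0.353749
Rachford–Rice: g(β) = Σ zᵢ(Kᵢ−1)/(1+β(Kᵢ−1)) = 0.
Check two-phase: ΣzᵢKᵢ = 1.2838 > 1 and Σzᵢ/Kᵢ = 1.1627 > 1, so g(0) = 0.2838 > 0 and g(1) = -0.1627 < 0.
Newton–Raphson from β = 0.5:
  β = 0.5000: g = 0.03146, g' = -0.3675 → β = 0.5856
  β = 0.5856: g = 0.00056, g' = -0.3562 → β = 0.5872
Converged at β = 0.5872.

β = 0.5872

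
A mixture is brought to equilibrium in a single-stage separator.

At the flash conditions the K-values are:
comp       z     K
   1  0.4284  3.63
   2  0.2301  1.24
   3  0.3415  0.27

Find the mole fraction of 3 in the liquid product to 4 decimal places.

Rachford–Rice: g(V/F) = Σ zᵢ(Kᵢ−1)/(1+V/F(Kᵢ−1)) = 0.
Feasibility: ΣzᵢKᵢ = 1.9326, Σzᵢ/Kᵢ = 1.5684 — both > 1, two phases present.
Newton iteration, V/F⁰ = 0.5:
  V/F = 0.5000: g = 0.14341, g' = -1.0148 → V/F = 0.6413
  V/F = 0.6413: g = -0.00152, g' = -1.0639 → V/F = 0.6399
Converged at V/F = 0.6399.
Compositions from xᵢ = zᵢ/(1+V/F(Kᵢ−1)), yᵢ = Kᵢxᵢ:
  1: x = 0.1597, y = 0.5796
  2: x = 0.1995, y = 0.2473
  3: x = 0.6409, y = 0.1730

x_3 = 0.6409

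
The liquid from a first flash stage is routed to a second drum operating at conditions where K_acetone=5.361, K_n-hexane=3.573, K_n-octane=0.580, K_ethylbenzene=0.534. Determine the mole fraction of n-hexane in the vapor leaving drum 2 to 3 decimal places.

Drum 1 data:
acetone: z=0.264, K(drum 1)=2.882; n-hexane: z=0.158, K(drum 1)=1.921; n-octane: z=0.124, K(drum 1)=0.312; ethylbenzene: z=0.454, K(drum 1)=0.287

Drum 1:
Rachford–Rice: g(ψ₁) = Σ zᵢ(Kᵢ−1)/(1+ψ₁(Kᵢ−1)) = 0.
Feasibility: ΣzᵢKᵢ = 1.233, Σzᵢ/Kᵢ = 2.153 — both > 1, two phases present.
Iterate (Newton) starting at ψ₁ = 0.61:
  ψ₁ = 0.610: g = -0.3954, g' = -1.155 → ψ₁ = 0.268
  ψ₁ = 0.268: g = -0.0574, g' = -0.940 → ψ₁ = 0.207
  ψ₁ = 0.207: g = 0.0010, g' = -0.977 → ψ₁ = 0.208
Converged at ψ₁ = 0.208.
Drum-1 compositions:
  acetone: x = 0.190, y = 0.547
  n-hexane: x = 0.133, y = 0.255
  n-octane: x = 0.145, y = 0.045
  ethylbenzene: x = 0.533, y = 0.153
Drum-2 feed = drum-1 liquid: z₂ = (0.1898, 0.1326, 0.1447, 0.5329).
Drum 2:
Let ψ₂ = V/F and solve Σ zᵢ(Kᵢ−1)/(1+ψ₂(Kᵢ−1)) = 0.
Feasibility: ΣzᵢKᵢ = 1.860, Σzᵢ/Kᵢ = 1.320 — both > 1, two phases present.
Iterate (Newton) starting at ψ₂ = 0.41:
  ψ₂ = 0.410: g = 0.0827, g' = -0.887 → ψ₂ = 0.503
  ψ₂ = 0.503: g = 0.0064, g' = -0.759 → ψ₂ = 0.512
Converged at ψ₂ = 0.512.
  acetone: x = 0.059, y = 0.315
  n-hexane: x = 0.057, y = 0.205
  n-octane: x = 0.184, y = 0.107
  ethylbenzene: x = 0.700, y = 0.374

y_n-hexane (drum 2) = 0.205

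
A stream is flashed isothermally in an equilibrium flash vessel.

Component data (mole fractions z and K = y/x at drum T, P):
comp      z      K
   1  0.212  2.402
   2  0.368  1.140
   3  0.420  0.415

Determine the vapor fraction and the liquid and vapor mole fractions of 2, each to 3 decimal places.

ψ = 0.209, x_2 = 0.358, y_2 = 0.408

Iterate (Newton) starting at ψ = 0.63:
  ψ = 0.630: g = -0.1839, g' = -0.484 → ψ = 0.250
  ψ = 0.250: g = -0.0179, g' = -0.432 → ψ = 0.209
Converged at ψ = 0.209.
Compositions from xᵢ = zᵢ/(1+ψ(Kᵢ−1)), yᵢ = Kᵢxᵢ:
  1: x = 0.164, y = 0.394
  2: x = 0.358, y = 0.408
  3: x = 0.479, y = 0.199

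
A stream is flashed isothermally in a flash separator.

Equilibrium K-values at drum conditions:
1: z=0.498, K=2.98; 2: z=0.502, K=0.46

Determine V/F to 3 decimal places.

Material balance + equilibrium reduce to Σ zᵢ(Kᵢ−1)/(1+V/F(Kᵢ−1)) = 0.
Feasibility: ΣzᵢKᵢ = 1.715, Σzᵢ/Kᵢ = 1.258 — both > 1, two phases present.
Binary case is linear: z₁(K₁−1)(1+V/F(K₂−1)) + z₂(K₂−1)(1+V/F(K₁−1)) = 0
⇒ V/F = [z₁(K₁−1)+z₂(K₂−1)] / [−(K₁−1)(K₂−1)] = 0.7150/1.0692 = 0.669

V/F = 0.669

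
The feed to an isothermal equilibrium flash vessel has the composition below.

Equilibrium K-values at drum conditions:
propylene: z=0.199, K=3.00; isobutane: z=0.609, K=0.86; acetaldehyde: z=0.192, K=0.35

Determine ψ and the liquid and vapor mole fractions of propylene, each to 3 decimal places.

Newton iteration, ψ⁰ = 0.59:
  ψ = 0.590: g = -0.1128, g' = -0.395 → ψ = 0.305
  ψ = 0.305: g = 0.0027, g' = -0.447 → ψ = 0.311
Converged at ψ = 0.311.
Compositions from xᵢ = zᵢ/(1+ψ(Kᵢ−1)), yᵢ = Kᵢxᵢ:
  propylene: x = 0.123, y = 0.368
  isobutane: x = 0.637, y = 0.548
  acetaldehyde: x = 0.241, y = 0.084

ψ = 0.311, x_propylene = 0.123, y_propylene = 0.368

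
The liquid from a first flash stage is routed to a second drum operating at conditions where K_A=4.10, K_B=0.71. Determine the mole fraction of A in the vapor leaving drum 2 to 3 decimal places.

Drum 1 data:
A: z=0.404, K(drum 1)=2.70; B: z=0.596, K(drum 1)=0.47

y_A (drum 2) = 0.351

Drum 1:
Let ψ₁ = V/F and solve Σ zᵢ(Kᵢ−1)/(1+ψ₁(Kᵢ−1)) = 0.
Check two-phase: ΣzᵢKᵢ = 1.371 > 1 and Σzᵢ/Kᵢ = 1.418 > 1, so g(0) = 0.371 > 0 and g(1) = -0.418 < 0.
Iterate (Newton) starting at ψ₁ = 0.5:
  ψ₁ = 0.500: g = -0.0585, g' = -0.651 → ψ₁ = 0.410
  ψ₁ = 0.410: g = 0.0011, g' = -0.679 → ψ₁ = 0.412
Converged at ψ₁ = 0.412.
Drum-1 compositions:
  A: x = 0.238, y = 0.642
  B: x = 0.762, y = 0.358
Drum-2 feed = drum-1 liquid: z₂ = (0.2377, 0.7623).
Drum 2:
Material balance + equilibrium reduce to Σ zᵢ(Kᵢ−1)/(1+ψ₂(Kᵢ−1)) = 0.
g(0) = ΣzᵢKᵢ − 1 = 0.516 and g(1) = 1 − Σzᵢ/Kᵢ = -0.132, so a root lies in (0, 1).
Newton iteration, ψ₂⁰ = 0.5:
  ψ₂ = 0.500: g = 0.0304, g' = -0.439 → ψ₂ = 0.569
  ψ₂ = 0.569: g = 0.0017, g' = -0.391 → ψ₂ = 0.574
Converged at ψ₂ = 0.574.
  A: x = 0.086, y = 0.351
  B: x = 0.914, y = 0.649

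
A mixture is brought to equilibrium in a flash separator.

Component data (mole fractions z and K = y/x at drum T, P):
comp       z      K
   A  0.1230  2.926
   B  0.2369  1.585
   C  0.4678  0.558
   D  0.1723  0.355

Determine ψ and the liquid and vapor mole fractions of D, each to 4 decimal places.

ψ = 0.0904, x_D = 0.1830, y_D = 0.0650

Let ψ = V/F and solve Σ zᵢ(Kᵢ−1)/(1+ψ(Kᵢ−1)) = 0.
Check two-phase: ΣzᵢKᵢ = 1.0576 > 1 and Σzᵢ/Kᵢ = 1.5152 > 1, so g(0) = 0.0576 > 0 and g(1) = -0.5152 < 0.
Newton–Raphson from ψ = 0.5:
  ψ = 0.5000: g = -0.20156, g' = -0.4737 → ψ = 0.0745
  ψ = 0.0745: g = 0.00941, g' = -0.6002 → ψ = 0.0902
  ψ = 0.0902: g = 0.00013, g' = -0.5843 → ψ = 0.0904
Converged at ψ = 0.0904.
Compositions from xᵢ = zᵢ/(1+ψ(Kᵢ−1)), yᵢ = Kᵢxᵢ:
  A: x = 0.1048, y = 0.3065
  B: x = 0.2250, y = 0.3566
  C: x = 0.4873, y = 0.2719
  D: x = 0.1830, y = 0.0650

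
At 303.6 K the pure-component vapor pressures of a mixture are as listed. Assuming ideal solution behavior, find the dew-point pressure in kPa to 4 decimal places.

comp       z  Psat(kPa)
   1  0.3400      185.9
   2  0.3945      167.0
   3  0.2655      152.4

At the dew point ψ → 1, so Σzᵢ/Kᵢ = 1 with Kᵢ = Pᵢˢᵃᵗ/P ⇒ 1/P = Σzᵢ/Pᵢˢᵃᵗ.
1/P = 0.3400/185.9 + 0.3945/167.0 + 0.2655/152.4 = 0.0059333 ⇒ P = 168.5391 kPa

Pdew = 168.5391 kPa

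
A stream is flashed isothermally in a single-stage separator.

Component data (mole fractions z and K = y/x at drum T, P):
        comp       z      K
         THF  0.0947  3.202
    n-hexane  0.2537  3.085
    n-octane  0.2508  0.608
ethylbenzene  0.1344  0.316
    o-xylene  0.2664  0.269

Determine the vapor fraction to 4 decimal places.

ψ = 0.2739

Material balance + equilibrium reduce to Σ zᵢ(Kᵢ−1)/(1+ψ(Kᵢ−1)) = 0.
g(0) = ΣzᵢKᵢ − 1 = 0.3525 and g(1) = 1 − Σzᵢ/Kᵢ = -0.9400, so a root lies in (0, 1).
Newton iteration, ψ⁰ = 0.5:
  ψ = 0.5000: g = -0.21068, g' = -0.9268 → ψ = 0.2727
  ψ = 0.2727: g = 0.00121, g' = -0.9929 → ψ = 0.2739
Converged at ψ = 0.2739.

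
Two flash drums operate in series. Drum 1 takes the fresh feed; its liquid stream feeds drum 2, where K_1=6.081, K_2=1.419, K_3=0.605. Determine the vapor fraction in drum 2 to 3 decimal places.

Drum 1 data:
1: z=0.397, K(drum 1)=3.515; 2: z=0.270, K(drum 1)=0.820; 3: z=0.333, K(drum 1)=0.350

V/F (drum 2) = 0.658

Drum 1:
Newton iteration, ψ₁⁰ = 0.37:
  ψ₁ = 0.370: g = 0.1801, g' = -0.928 → ψ₁ = 0.564
  ψ₁ = 0.564: g = 0.0169, g' = -0.791 → ψ₁ = 0.586
Converged at ψ₁ = 0.586.
Drum-1 compositions:
  1: x = 0.161, y = 0.564
  2: x = 0.302, y = 0.247
  3: x = 0.538, y = 0.188
Drum-2 feed = drum-1 liquid: z₂ = (0.1606, 0.3018, 0.5376).
Drum 2:
Newton–Raphson from ψ₂ = 0.47:
  ψ₂ = 0.470: g = 0.0856, g' = -0.525 → ψ₂ = 0.633
  ψ₂ = 0.633: g = 0.0101, g' = -0.415 → ψ₂ = 0.658
Converged at ψ₂ = 0.658.
  1: x = 0.037, y = 0.225
  2: x = 0.237, y = 0.336
  3: x = 0.726, y = 0.440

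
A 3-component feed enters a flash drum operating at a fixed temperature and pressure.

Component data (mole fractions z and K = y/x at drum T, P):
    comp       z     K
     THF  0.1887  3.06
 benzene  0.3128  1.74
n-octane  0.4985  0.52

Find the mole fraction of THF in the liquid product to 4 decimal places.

Material balance + equilibrium reduce to Σ zᵢ(Kᵢ−1)/(1+V/F(Kᵢ−1)) = 0.
Feasibility: ΣzᵢKᵢ = 1.3809, Σzᵢ/Kᵢ = 1.2001 — both > 1, two phases present.
Newton iteration, V/F⁰ = 0.5:
  V/F = 0.5000: g = 0.04560, g' = -0.4844 → V/F = 0.5941
  V/F = 0.5941: g = 0.00083, g' = -0.4693 → V/F = 0.5959
Converged at V/F = 0.5959.
Compositions from xᵢ = zᵢ/(1+V/F(Kᵢ−1)), yᵢ = Kᵢxᵢ:
  THF: x = 0.0847, y = 0.2592
  benzene: x = 0.2171, y = 0.3777
  n-octane: x = 0.6982, y = 0.3631

x_THF = 0.0847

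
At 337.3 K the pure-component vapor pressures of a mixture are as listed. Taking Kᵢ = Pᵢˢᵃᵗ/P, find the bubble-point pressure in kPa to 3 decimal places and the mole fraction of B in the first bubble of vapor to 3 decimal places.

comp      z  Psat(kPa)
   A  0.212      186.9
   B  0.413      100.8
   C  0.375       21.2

Pbub = 89.203 kPa, y_B = 0.467

At the bubble point ψ → 0, so ΣzᵢKᵢ = 1 with Kᵢ = Pᵢˢᵃᵗ/P ⇒ P = ΣzᵢPᵢˢᵃᵗ.
P = 0.212·186.9 + 0.413·100.8 + 0.375·21.2 = 89.203 kPa
yᵢ = zᵢPᵢˢᵃᵗ/P ⇒ y_B = 0.413·100.8/89.203 = 0.467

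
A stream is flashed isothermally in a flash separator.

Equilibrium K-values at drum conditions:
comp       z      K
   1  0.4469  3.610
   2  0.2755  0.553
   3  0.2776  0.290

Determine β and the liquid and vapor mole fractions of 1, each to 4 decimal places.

β = 0.5422, x_1 = 0.1851, y_1 = 0.6680

Let β = V/F and solve Σ zᵢ(Kᵢ−1)/(1+β(Kᵢ−1)) = 0.
g(0) = ΣzᵢKᵢ − 1 = 0.8462 and g(1) = 1 − Σzᵢ/Kᵢ = -0.5792, so a root lies in (0, 1).
Iterate (Newton) starting at β = 0.69:
  β = 0.6900: g = -0.14802, g' = -1.0410 → β = 0.5478
  β = 0.5478: g = -0.00558, g' = -0.9870 → β = 0.5421
Converged at β = 0.5422.
Compositions from xᵢ = zᵢ/(1+β(Kᵢ−1)), yᵢ = Kᵢxᵢ:
  1: x = 0.1851, y = 0.6680
  2: x = 0.3636, y = 0.2011
  3: x = 0.4513, y = 0.1309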